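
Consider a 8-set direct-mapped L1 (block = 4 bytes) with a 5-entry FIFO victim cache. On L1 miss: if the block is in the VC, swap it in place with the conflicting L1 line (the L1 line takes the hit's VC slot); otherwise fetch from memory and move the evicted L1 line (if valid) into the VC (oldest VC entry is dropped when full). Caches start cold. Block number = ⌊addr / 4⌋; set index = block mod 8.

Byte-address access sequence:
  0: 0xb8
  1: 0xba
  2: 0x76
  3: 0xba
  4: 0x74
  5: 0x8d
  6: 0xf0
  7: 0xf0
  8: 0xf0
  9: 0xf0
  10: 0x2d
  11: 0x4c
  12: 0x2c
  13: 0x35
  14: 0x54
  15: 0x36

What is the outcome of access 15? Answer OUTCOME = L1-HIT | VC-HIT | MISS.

#0 0xb8→b46/s6 MISS; vc=[]
#1 0xba→b46/s6 L1-HIT; vc=[]
#2 0x76→b29/s5 MISS; vc=[]
#3 0xba→b46/s6 L1-HIT; vc=[]
#4 0x74→b29/s5 L1-HIT; vc=[]
#5 0x8d→b35/s3 MISS; vc=[]
#6 0xf0→b60/s4 MISS; vc=[]
#7 0xf0→b60/s4 L1-HIT; vc=[]
#8 0xf0→b60/s4 L1-HIT; vc=[]
#9 0xf0→b60/s4 L1-HIT; vc=[]
#10 0x2d→b11/s3 MISS; vc=[35]
#11 0x4c→b19/s3 MISS; vc=[35,11]
#12 0x2c→b11/s3 VC-HIT; vc=[35,19]
#13 0x35→b13/s5 MISS; vc=[35,19,29]
#14 0x54→b21/s5 MISS; vc=[35,19,29,13]
#15 0x36→b13/s5 VC-HIT; vc=[35,19,29,21]

OUTCOME = VC-HIT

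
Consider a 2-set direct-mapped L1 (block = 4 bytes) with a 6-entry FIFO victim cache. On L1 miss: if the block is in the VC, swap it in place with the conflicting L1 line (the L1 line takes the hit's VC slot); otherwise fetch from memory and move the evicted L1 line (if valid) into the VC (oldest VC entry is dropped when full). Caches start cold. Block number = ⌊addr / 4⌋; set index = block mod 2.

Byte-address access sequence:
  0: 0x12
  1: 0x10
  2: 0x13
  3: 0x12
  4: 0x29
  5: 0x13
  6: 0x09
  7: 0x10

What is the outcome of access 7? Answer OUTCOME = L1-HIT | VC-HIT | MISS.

#0 0x12→b4/s0 MISS; vc=[]
#1 0x10→b4/s0 L1-HIT; vc=[]
#2 0x13→b4/s0 L1-HIT; vc=[]
#3 0x12→b4/s0 L1-HIT; vc=[]
#4 0x29→b10/s0 MISS; vc=[4]
#5 0x13→b4/s0 VC-HIT; vc=[10]
#6 0x9→b2/s0 MISS; vc=[10,4]
#7 0x10→b4/s0 VC-HIT; vc=[10,2]

OUTCOME = VC-HIT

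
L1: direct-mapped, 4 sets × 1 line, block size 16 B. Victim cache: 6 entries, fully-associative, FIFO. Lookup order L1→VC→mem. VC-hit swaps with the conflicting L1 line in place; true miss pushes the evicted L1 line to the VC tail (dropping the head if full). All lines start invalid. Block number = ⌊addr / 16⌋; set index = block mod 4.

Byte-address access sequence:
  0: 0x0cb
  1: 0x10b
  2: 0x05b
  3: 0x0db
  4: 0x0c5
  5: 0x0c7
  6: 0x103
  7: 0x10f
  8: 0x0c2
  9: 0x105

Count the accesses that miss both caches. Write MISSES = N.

#0 0xcb→b12/s0 MISS; vc=[]
#1 0x10b→b16/s0 MISS; vc=[12]
#2 0x5b→b5/s1 MISS; vc=[12]
#3 0xdb→b13/s1 MISS; vc=[12,5]
#4 0xc5→b12/s0 VC-HIT; vc=[16,5]
#5 0xc7→b12/s0 L1-HIT; vc=[16,5]
#6 0x103→b16/s0 VC-HIT; vc=[12,5]
#7 0x10f→b16/s0 L1-HIT; vc=[12,5]
#8 0xc2→b12/s0 VC-HIT; vc=[16,5]
#9 0x105→b16/s0 VC-HIT; vc=[12,5]

MISSES = 4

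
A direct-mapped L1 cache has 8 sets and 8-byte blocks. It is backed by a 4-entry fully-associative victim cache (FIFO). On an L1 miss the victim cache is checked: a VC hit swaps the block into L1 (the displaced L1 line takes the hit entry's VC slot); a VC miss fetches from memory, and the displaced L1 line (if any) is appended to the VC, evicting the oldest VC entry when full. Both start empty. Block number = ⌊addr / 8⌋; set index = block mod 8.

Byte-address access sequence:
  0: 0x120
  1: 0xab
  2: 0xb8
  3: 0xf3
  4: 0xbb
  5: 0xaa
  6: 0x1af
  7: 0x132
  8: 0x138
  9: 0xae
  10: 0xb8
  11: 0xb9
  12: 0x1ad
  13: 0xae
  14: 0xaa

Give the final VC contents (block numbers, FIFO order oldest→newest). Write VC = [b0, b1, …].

  [0] addr=0x120 blk=36 s=4: MISS | VC []
  [1] addr=0xab blk=21 s=5: MISS | VC []
  [2] addr=0xb8 blk=23 s=7: MISS | VC []
  [3] addr=0xf3 blk=30 s=6: MISS | VC []
  [4] addr=0xbb blk=23 s=7: L1-HIT | VC []
  [5] addr=0xaa blk=21 s=5: L1-HIT | VC []
  [6] addr=0x1af blk=53 s=5: MISS | VC [21]
  [7] addr=0x132 blk=38 s=6: MISS | VC [21, 30]
  [8] addr=0x138 blk=39 s=7: MISS | VC [21, 30, 23]
  [9] addr=0xae blk=21 s=5: VC-HIT | VC [53, 30, 23]
  [10] addr=0xb8 blk=23 s=7: VC-HIT | VC [53, 30, 39]
  [11] addr=0xb9 blk=23 s=7: L1-HIT | VC [53, 30, 39]
  [12] addr=0x1ad blk=53 s=5: VC-HIT | VC [21, 30, 39]
  [13] addr=0xae blk=21 s=5: VC-HIT | VC [53, 30, 39]
  [14] addr=0xaa blk=21 s=5: L1-HIT | VC [53, 30, 39]

VC = [53, 30, 39]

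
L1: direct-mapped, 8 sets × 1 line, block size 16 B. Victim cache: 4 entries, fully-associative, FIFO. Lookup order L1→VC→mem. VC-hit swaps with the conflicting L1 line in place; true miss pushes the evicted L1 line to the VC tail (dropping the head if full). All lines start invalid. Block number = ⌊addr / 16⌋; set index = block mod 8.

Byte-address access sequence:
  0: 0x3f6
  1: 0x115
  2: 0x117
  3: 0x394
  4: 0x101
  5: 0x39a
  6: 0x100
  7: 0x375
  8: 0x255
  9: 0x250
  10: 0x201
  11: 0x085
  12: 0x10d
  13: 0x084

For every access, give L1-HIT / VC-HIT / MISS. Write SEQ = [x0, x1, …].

#0 0x3f6→b63/s7 MISS; vc=[]
#1 0x115→b17/s1 MISS; vc=[]
#2 0x117→b17/s1 L1-HIT; vc=[]
#3 0x394→b57/s1 MISS; vc=[17]
#4 0x101→b16/s0 MISS; vc=[17]
#5 0x39a→b57/s1 L1-HIT; vc=[17]
#6 0x100→b16/s0 L1-HIT; vc=[17]
#7 0x375→b55/s7 MISS; vc=[17,63]
#8 0x255→b37/s5 MISS; vc=[17,63]
#9 0x250→b37/s5 L1-HIT; vc=[17,63]
#10 0x201→b32/s0 MISS; vc=[17,63,16]
#11 0x85→b8/s0 MISS; vc=[17,63,16,32]
#12 0x10d→b16/s0 VC-HIT; vc=[17,63,8,32]
#13 0x84→b8/s0 VC-HIT; vc=[17,63,16,32]

SEQ = [MISS, MISS, L1-HIT, MISS, MISS, L1-HIT, L1-HIT, MISS, MISS, L1-HIT, MISS, MISS, VC-HIT, VC-HIT]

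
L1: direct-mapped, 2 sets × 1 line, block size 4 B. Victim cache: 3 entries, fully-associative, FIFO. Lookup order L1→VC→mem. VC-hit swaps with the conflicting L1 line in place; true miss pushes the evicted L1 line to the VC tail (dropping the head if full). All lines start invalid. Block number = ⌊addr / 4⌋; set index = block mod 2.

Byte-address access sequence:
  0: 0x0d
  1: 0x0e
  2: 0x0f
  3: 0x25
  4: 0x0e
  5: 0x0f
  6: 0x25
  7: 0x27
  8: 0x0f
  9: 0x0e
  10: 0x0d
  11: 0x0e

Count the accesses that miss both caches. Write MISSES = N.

MISSES = 2

0: 0xd (blk 3, set 1) → MISS  vc=[]
1: 0xe (blk 3, set 1) → L1-HIT  vc=[]
2: 0xf (blk 3, set 1) → L1-HIT  vc=[]
3: 0x25 (blk 9, set 1) → MISS  vc=[3]
4: 0xe (blk 3, set 1) → VC-HIT  vc=[9]
5: 0xf (blk 3, set 1) → L1-HIT  vc=[9]
6: 0x25 (blk 9, set 1) → VC-HIT  vc=[3]
7: 0x27 (blk 9, set 1) → L1-HIT  vc=[3]
8: 0xf (blk 3, set 1) → VC-HIT  vc=[9]
9: 0xe (blk 3, set 1) → L1-HIT  vc=[9]
10: 0xd (blk 3, set 1) → L1-HIT  vc=[9]
11: 0xe (blk 3, set 1) → L1-HIT  vc=[9]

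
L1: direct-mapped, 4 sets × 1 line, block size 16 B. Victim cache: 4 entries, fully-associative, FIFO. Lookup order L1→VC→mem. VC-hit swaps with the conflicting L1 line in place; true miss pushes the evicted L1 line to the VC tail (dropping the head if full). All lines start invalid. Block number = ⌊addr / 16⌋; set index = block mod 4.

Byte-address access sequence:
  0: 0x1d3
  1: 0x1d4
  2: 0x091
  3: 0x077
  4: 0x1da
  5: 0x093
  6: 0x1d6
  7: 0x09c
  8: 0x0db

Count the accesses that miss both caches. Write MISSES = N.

0: 0x1d3 (blk 29, set 1) → MISS  vc=[]
1: 0x1d4 (blk 29, set 1) → L1-HIT  vc=[]
2: 0x91 (blk 9, set 1) → MISS  vc=[29]
3: 0x77 (blk 7, set 3) → MISS  vc=[29]
4: 0x1da (blk 29, set 1) → VC-HIT  vc=[9]
5: 0x93 (blk 9, set 1) → VC-HIT  vc=[29]
6: 0x1d6 (blk 29, set 1) → VC-HIT  vc=[9]
7: 0x9c (blk 9, set 1) → VC-HIT  vc=[29]
8: 0xdb (blk 13, set 1) → MISS  vc=[29, 9]

MISSES = 4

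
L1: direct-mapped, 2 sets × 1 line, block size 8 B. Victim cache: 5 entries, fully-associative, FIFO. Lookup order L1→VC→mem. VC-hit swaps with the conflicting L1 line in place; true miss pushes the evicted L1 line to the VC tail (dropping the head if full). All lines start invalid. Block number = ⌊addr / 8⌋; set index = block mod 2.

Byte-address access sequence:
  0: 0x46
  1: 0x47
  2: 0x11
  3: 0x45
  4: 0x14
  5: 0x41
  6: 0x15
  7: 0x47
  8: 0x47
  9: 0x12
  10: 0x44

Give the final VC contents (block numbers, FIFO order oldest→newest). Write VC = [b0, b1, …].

VC = [2]

#0 0x46→b8/s0 MISS; vc=[]
#1 0x47→b8/s0 L1-HIT; vc=[]
#2 0x11→b2/s0 MISS; vc=[8]
#3 0x45→b8/s0 VC-HIT; vc=[2]
#4 0x14→b2/s0 VC-HIT; vc=[8]
#5 0x41→b8/s0 VC-HIT; vc=[2]
#6 0x15→b2/s0 VC-HIT; vc=[8]
#7 0x47→b8/s0 VC-HIT; vc=[2]
#8 0x47→b8/s0 L1-HIT; vc=[2]
#9 0x12→b2/s0 VC-HIT; vc=[8]
#10 0x44→b8/s0 VC-HIT; vc=[2]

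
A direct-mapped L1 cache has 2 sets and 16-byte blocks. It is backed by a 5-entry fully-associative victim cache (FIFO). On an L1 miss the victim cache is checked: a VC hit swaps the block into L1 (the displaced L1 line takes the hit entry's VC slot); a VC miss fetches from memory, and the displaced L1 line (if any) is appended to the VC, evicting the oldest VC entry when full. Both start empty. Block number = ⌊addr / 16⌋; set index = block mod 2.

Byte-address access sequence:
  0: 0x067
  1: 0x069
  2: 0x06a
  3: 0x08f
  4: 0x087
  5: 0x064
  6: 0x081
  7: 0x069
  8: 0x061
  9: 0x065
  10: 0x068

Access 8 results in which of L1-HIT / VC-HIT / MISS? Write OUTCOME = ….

0: 0x67 (blk 6, set 0) → MISS  vc=[]
1: 0x69 (blk 6, set 0) → L1-HIT  vc=[]
2: 0x6a (blk 6, set 0) → L1-HIT  vc=[]
3: 0x8f (blk 8, set 0) → MISS  vc=[6]
4: 0x87 (blk 8, set 0) → L1-HIT  vc=[6]
5: 0x64 (blk 6, set 0) → VC-HIT  vc=[8]
6: 0x81 (blk 8, set 0) → VC-HIT  vc=[6]
7: 0x69 (blk 6, set 0) → VC-HIT  vc=[8]
8: 0x61 (blk 6, set 0) → L1-HIT  vc=[8]
9: 0x65 (blk 6, set 0) → L1-HIT  vc=[8]
10: 0x68 (blk 6, set 0) → L1-HIT  vc=[8]

OUTCOME = L1-HIT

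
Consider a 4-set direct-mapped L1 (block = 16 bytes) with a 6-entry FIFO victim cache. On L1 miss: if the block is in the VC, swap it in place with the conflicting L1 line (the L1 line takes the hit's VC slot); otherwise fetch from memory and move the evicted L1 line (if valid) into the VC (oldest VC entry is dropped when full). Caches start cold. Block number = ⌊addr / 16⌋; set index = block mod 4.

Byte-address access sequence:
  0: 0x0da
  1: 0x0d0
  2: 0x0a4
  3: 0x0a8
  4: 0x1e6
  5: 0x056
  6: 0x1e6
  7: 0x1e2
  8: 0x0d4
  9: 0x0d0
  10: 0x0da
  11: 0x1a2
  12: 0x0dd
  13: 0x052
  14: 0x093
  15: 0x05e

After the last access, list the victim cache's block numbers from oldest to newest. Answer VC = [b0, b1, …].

VC = [10, 13, 30, 9]

#0 0xda→b13/s1 MISS; vc=[]
#1 0xd0→b13/s1 L1-HIT; vc=[]
#2 0xa4→b10/s2 MISS; vc=[]
#3 0xa8→b10/s2 L1-HIT; vc=[]
#4 0x1e6→b30/s2 MISS; vc=[10]
#5 0x56→b5/s1 MISS; vc=[10,13]
#6 0x1e6→b30/s2 L1-HIT; vc=[10,13]
#7 0x1e2→b30/s2 L1-HIT; vc=[10,13]
#8 0xd4→b13/s1 VC-HIT; vc=[10,5]
#9 0xd0→b13/s1 L1-HIT; vc=[10,5]
#10 0xda→b13/s1 L1-HIT; vc=[10,5]
#11 0x1a2→b26/s2 MISS; vc=[10,5,30]
#12 0xdd→b13/s1 L1-HIT; vc=[10,5,30]
#13 0x52→b5/s1 VC-HIT; vc=[10,13,30]
#14 0x93→b9/s1 MISS; vc=[10,13,30,5]
#15 0x5e→b5/s1 VC-HIT; vc=[10,13,30,9]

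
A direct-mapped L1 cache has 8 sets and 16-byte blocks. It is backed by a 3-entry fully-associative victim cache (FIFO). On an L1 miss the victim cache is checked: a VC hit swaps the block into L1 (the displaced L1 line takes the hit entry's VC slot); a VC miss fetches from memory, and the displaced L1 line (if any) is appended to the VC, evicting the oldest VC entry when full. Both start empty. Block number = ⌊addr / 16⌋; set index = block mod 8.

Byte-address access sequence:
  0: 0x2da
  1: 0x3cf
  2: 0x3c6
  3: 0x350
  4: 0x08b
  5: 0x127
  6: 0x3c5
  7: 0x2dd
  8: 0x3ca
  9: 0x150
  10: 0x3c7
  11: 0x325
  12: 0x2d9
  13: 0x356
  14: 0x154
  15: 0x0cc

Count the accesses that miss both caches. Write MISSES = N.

MISSES = 8

#0 0x2da→b45/s5 MISS; vc=[]
#1 0x3cf→b60/s4 MISS; vc=[]
#2 0x3c6→b60/s4 L1-HIT; vc=[]
#3 0x350→b53/s5 MISS; vc=[45]
#4 0x8b→b8/s0 MISS; vc=[45]
#5 0x127→b18/s2 MISS; vc=[45]
#6 0x3c5→b60/s4 L1-HIT; vc=[45]
#7 0x2dd→b45/s5 VC-HIT; vc=[53]
#8 0x3ca→b60/s4 L1-HIT; vc=[53]
#9 0x150→b21/s5 MISS; vc=[53,45]
#10 0x3c7→b60/s4 L1-HIT; vc=[53,45]
#11 0x325→b50/s2 MISS; vc=[53,45,18]
#12 0x2d9→b45/s5 VC-HIT; vc=[53,21,18]
#13 0x356→b53/s5 VC-HIT; vc=[45,21,18]
#14 0x154→b21/s5 VC-HIT; vc=[45,53,18]
#15 0xcc→b12/s4 MISS; vc=[53,18,60]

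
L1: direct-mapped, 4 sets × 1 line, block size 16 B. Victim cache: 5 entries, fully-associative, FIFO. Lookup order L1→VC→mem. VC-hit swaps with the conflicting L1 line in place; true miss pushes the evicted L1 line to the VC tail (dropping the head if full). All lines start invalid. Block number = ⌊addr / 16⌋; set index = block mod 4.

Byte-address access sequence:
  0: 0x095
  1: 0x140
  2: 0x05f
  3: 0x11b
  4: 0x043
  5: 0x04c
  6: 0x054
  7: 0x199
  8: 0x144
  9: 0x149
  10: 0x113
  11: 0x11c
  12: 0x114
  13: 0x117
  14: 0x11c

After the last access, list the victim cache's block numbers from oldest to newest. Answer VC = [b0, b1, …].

#0 0x95→b9/s1 MISS; vc=[]
#1 0x140→b20/s0 MISS; vc=[]
#2 0x5f→b5/s1 MISS; vc=[9]
#3 0x11b→b17/s1 MISS; vc=[9,5]
#4 0x43→b4/s0 MISS; vc=[9,5,20]
#5 0x4c→b4/s0 L1-HIT; vc=[9,5,20]
#6 0x54→b5/s1 VC-HIT; vc=[9,17,20]
#7 0x199→b25/s1 MISS; vc=[9,17,20,5]
#8 0x144→b20/s0 VC-HIT; vc=[9,17,4,5]
#9 0x149→b20/s0 L1-HIT; vc=[9,17,4,5]
#10 0x113→b17/s1 VC-HIT; vc=[9,25,4,5]
#11 0x11c→b17/s1 L1-HIT; vc=[9,25,4,5]
#12 0x114→b17/s1 L1-HIT; vc=[9,25,4,5]
#13 0x117→b17/s1 L1-HIT; vc=[9,25,4,5]
#14 0x11c→b17/s1 L1-HIT; vc=[9,25,4,5]

VC = [9, 25, 4, 5]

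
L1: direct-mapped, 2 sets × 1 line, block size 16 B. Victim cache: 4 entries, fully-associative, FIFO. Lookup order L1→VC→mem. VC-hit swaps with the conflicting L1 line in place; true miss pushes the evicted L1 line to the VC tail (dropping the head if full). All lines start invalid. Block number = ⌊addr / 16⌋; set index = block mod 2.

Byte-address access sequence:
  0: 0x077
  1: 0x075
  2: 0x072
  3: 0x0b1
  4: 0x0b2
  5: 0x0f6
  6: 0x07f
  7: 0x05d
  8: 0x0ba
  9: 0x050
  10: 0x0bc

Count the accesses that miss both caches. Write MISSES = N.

#0 0x77→b7/s1 MISS; vc=[]
#1 0x75→b7/s1 L1-HIT; vc=[]
#2 0x72→b7/s1 L1-HIT; vc=[]
#3 0xb1→b11/s1 MISS; vc=[7]
#4 0xb2→b11/s1 L1-HIT; vc=[7]
#5 0xf6→b15/s1 MISS; vc=[7,11]
#6 0x7f→b7/s1 VC-HIT; vc=[15,11]
#7 0x5d→b5/s1 MISS; vc=[15,11,7]
#8 0xba→b11/s1 VC-HIT; vc=[15,5,7]
#9 0x50→b5/s1 VC-HIT; vc=[15,11,7]
#10 0xbc→b11/s1 VC-HIT; vc=[15,5,7]

MISSES = 4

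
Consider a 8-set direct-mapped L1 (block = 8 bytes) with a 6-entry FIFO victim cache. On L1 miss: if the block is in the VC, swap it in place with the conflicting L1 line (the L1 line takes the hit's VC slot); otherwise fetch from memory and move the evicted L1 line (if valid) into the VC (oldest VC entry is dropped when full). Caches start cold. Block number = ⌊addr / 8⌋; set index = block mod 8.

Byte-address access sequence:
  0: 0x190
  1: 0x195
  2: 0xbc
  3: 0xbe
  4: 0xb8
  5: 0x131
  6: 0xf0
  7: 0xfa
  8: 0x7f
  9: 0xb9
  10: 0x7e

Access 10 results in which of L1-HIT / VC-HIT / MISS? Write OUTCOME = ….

OUTCOME = VC-HIT

  [0] addr=0x190 blk=50 s=2: MISS | VC []
  [1] addr=0x195 blk=50 s=2: L1-HIT | VC []
  [2] addr=0xbc blk=23 s=7: MISS | VC []
  [3] addr=0xbe blk=23 s=7: L1-HIT | VC []
  [4] addr=0xb8 blk=23 s=7: L1-HIT | VC []
  [5] addr=0x131 blk=38 s=6: MISS | VC []
  [6] addr=0xf0 blk=30 s=6: MISS | VC [38]
  [7] addr=0xfa blk=31 s=7: MISS | VC [38, 23]
  [8] addr=0x7f blk=15 s=7: MISS | VC [38, 23, 31]
  [9] addr=0xb9 blk=23 s=7: VC-HIT | VC [38, 15, 31]
  [10] addr=0x7e blk=15 s=7: VC-HIT | VC [38, 23, 31]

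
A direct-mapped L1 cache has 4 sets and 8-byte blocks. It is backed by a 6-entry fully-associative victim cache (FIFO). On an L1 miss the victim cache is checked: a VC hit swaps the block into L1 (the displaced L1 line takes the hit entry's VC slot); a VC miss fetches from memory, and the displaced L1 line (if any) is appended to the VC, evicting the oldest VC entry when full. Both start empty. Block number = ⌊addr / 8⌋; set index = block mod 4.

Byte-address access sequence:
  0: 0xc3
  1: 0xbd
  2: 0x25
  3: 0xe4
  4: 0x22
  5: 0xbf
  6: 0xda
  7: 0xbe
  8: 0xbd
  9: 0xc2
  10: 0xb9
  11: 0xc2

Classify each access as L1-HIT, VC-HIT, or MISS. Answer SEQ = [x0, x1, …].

SEQ = [MISS, MISS, MISS, MISS, VC-HIT, L1-HIT, MISS, VC-HIT, L1-HIT, VC-HIT, L1-HIT, L1-HIT]

0: 0xc3 (blk 24, set 0) → MISS  vc=[]
1: 0xbd (blk 23, set 3) → MISS  vc=[]
2: 0x25 (blk 4, set 0) → MISS  vc=[24]
3: 0xe4 (blk 28, set 0) → MISS  vc=[24, 4]
4: 0x22 (blk 4, set 0) → VC-HIT  vc=[24, 28]
5: 0xbf (blk 23, set 3) → L1-HIT  vc=[24, 28]
6: 0xda (blk 27, set 3) → MISS  vc=[24, 28, 23]
7: 0xbe (blk 23, set 3) → VC-HIT  vc=[24, 28, 27]
8: 0xbd (blk 23, set 3) → L1-HIT  vc=[24, 28, 27]
9: 0xc2 (blk 24, set 0) → VC-HIT  vc=[4, 28, 27]
10: 0xb9 (blk 23, set 3) → L1-HIT  vc=[4, 28, 27]
11: 0xc2 (blk 24, set 0) → L1-HIT  vc=[4, 28, 27]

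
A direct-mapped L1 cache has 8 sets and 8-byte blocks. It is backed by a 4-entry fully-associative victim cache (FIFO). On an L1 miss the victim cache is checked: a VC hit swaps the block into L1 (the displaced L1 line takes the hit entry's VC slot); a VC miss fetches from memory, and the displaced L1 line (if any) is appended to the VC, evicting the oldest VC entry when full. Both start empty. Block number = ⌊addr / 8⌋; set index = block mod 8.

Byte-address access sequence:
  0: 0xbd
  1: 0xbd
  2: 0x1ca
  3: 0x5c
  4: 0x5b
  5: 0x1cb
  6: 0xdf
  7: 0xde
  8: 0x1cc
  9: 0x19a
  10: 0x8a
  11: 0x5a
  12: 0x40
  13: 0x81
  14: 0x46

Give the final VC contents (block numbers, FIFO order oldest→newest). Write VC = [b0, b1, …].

  [0] addr=0xbd blk=23 s=7: MISS | VC []
  [1] addr=0xbd blk=23 s=7: L1-HIT | VC []
  [2] addr=0x1ca blk=57 s=1: MISS | VC []
  [3] addr=0x5c blk=11 s=3: MISS | VC []
  [4] addr=0x5b blk=11 s=3: L1-HIT | VC []
  [5] addr=0x1cb blk=57 s=1: L1-HIT | VC []
  [6] addr=0xdf blk=27 s=3: MISS | VC [11]
  [7] addr=0xde blk=27 s=3: L1-HIT | VC [11]
  [8] addr=0x1cc blk=57 s=1: L1-HIT | VC [11]
  [9] addr=0x19a blk=51 s=3: MISS | VC [11, 27]
  [10] addr=0x8a blk=17 s=1: MISS | VC [11, 27, 57]
  [11] addr=0x5a blk=11 s=3: VC-HIT | VC [51, 27, 57]
  [12] addr=0x40 blk=8 s=0: MISS | VC [51, 27, 57]
  [13] addr=0x81 blk=16 s=0: MISS | VC [51, 27, 57, 8]
  [14] addr=0x46 blk=8 s=0: VC-HIT | VC [51, 27, 57, 16]

VC = [51, 27, 57, 16]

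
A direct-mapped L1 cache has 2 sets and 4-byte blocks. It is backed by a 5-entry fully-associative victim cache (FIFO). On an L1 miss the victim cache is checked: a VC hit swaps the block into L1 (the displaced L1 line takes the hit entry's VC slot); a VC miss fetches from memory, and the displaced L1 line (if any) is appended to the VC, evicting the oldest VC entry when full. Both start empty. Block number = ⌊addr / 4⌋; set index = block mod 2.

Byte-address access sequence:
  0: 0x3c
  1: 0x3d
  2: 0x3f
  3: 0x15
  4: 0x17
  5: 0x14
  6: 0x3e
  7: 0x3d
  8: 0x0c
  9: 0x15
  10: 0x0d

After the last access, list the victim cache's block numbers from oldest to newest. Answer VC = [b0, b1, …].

VC = [5, 15]

0: 0x3c (blk 15, set 1) → MISS  vc=[]
1: 0x3d (blk 15, set 1) → L1-HIT  vc=[]
2: 0x3f (blk 15, set 1) → L1-HIT  vc=[]
3: 0x15 (blk 5, set 1) → MISS  vc=[15]
4: 0x17 (blk 5, set 1) → L1-HIT  vc=[15]
5: 0x14 (blk 5, set 1) → L1-HIT  vc=[15]
6: 0x3e (blk 15, set 1) → VC-HIT  vc=[5]
7: 0x3d (blk 15, set 1) → L1-HIT  vc=[5]
8: 0xc (blk 3, set 1) → MISS  vc=[5, 15]
9: 0x15 (blk 5, set 1) → VC-HIT  vc=[3, 15]
10: 0xd (blk 3, set 1) → VC-HIT  vc=[5, 15]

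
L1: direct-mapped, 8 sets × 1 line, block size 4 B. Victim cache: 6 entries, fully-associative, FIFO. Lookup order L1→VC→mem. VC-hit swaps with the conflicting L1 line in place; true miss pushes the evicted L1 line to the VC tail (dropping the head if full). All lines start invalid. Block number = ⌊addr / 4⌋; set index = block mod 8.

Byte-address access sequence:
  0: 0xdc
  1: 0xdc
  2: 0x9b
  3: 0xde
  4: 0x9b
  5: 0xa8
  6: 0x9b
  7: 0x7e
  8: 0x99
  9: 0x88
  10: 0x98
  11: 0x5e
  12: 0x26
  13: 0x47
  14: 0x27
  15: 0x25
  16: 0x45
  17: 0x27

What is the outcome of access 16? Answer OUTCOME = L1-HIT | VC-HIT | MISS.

  [0] addr=0xdc blk=55 s=7: MISS | VC []
  [1] addr=0xdc blk=55 s=7: L1-HIT | VC []
  [2] addr=0x9b blk=38 s=6: MISS | VC []
  [3] addr=0xde blk=55 s=7: L1-HIT | VC []
  [4] addr=0x9b blk=38 s=6: L1-HIT | VC []
  [5] addr=0xa8 blk=42 s=2: MISS | VC []
  [6] addr=0x9b blk=38 s=6: L1-HIT | VC []
  [7] addr=0x7e blk=31 s=7: MISS | VC [55]
  [8] addr=0x99 blk=38 s=6: L1-HIT | VC [55]
  [9] addr=0x88 blk=34 s=2: MISS | VC [55, 42]
  [10] addr=0x98 blk=38 s=6: L1-HIT | VC [55, 42]
  [11] addr=0x5e blk=23 s=7: MISS | VC [55, 42, 31]
  [12] addr=0x26 blk=9 s=1: MISS | VC [55, 42, 31]
  [13] addr=0x47 blk=17 s=1: MISS | VC [55, 42, 31, 9]
  [14] addr=0x27 blk=9 s=1: VC-HIT | VC [55, 42, 31, 17]
  [15] addr=0x25 blk=9 s=1: L1-HIT | VC [55, 42, 31, 17]
  [16] addr=0x45 blk=17 s=1: VC-HIT | VC [55, 42, 31, 9]
  [17] addr=0x27 blk=9 s=1: VC-HIT | VC [55, 42, 31, 17]

OUTCOME = VC-HIT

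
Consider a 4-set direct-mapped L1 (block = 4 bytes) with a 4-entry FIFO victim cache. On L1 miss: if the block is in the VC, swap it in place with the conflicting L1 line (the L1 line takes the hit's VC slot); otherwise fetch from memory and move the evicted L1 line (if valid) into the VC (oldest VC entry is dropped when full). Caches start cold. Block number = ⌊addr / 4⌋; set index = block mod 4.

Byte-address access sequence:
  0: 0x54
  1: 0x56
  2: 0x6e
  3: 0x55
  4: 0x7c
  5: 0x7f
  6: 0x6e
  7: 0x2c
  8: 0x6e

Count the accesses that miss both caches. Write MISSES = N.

  [0] addr=0x54 blk=21 s=1: MISS | VC []
  [1] addr=0x56 blk=21 s=1: L1-HIT | VC []
  [2] addr=0x6e blk=27 s=3: MISS | VC []
  [3] addr=0x55 blk=21 s=1: L1-HIT | VC []
  [4] addr=0x7c blk=31 s=3: MISS | VC [27]
  [5] addr=0x7f blk=31 s=3: L1-HIT | VC [27]
  [6] addr=0x6e blk=27 s=3: VC-HIT | VC [31]
  [7] addr=0x2c blk=11 s=3: MISS | VC [31, 27]
  [8] addr=0x6e blk=27 s=3: VC-HIT | VC [31, 11]

MISSES = 4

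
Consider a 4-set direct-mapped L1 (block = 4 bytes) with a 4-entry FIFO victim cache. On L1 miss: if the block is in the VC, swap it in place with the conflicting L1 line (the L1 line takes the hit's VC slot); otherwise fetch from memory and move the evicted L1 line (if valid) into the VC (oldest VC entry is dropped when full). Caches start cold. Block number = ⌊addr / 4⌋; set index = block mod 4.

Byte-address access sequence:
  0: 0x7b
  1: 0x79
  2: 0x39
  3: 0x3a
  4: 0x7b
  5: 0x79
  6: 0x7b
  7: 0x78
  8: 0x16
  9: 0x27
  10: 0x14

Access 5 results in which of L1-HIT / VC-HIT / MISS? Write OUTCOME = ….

OUTCOME = L1-HIT

0: 0x7b (blk 30, set 2) → MISS  vc=[]
1: 0x79 (blk 30, set 2) → L1-HIT  vc=[]
2: 0x39 (blk 14, set 2) → MISS  vc=[30]
3: 0x3a (blk 14, set 2) → L1-HIT  vc=[30]
4: 0x7b (blk 30, set 2) → VC-HIT  vc=[14]
5: 0x79 (blk 30, set 2) → L1-HIT  vc=[14]
6: 0x7b (blk 30, set 2) → L1-HIT  vc=[14]
7: 0x78 (blk 30, set 2) → L1-HIT  vc=[14]
8: 0x16 (blk 5, set 1) → MISS  vc=[14]
9: 0x27 (blk 9, set 1) → MISS  vc=[14, 5]
10: 0x14 (blk 5, set 1) → VC-HIT  vc=[14, 9]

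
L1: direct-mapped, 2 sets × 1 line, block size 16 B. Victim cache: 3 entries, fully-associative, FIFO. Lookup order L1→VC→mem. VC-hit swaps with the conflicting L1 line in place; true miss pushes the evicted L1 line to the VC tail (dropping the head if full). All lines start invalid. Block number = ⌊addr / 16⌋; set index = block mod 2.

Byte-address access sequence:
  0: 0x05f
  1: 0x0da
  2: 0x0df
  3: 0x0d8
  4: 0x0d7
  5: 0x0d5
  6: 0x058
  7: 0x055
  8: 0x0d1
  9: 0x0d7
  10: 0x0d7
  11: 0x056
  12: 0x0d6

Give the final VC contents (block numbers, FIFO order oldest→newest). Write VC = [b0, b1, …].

VC = [5]

#0 0x5f→b5/s1 MISS; vc=[]
#1 0xda→b13/s1 MISS; vc=[5]
#2 0xdf→b13/s1 L1-HIT; vc=[5]
#3 0xd8→b13/s1 L1-HIT; vc=[5]
#4 0xd7→b13/s1 L1-HIT; vc=[5]
#5 0xd5→b13/s1 L1-HIT; vc=[5]
#6 0x58→b5/s1 VC-HIT; vc=[13]
#7 0x55→b5/s1 L1-HIT; vc=[13]
#8 0xd1→b13/s1 VC-HIT; vc=[5]
#9 0xd7→b13/s1 L1-HIT; vc=[5]
#10 0xd7→b13/s1 L1-HIT; vc=[5]
#11 0x56→b5/s1 VC-HIT; vc=[13]
#12 0xd6→b13/s1 VC-HIT; vc=[5]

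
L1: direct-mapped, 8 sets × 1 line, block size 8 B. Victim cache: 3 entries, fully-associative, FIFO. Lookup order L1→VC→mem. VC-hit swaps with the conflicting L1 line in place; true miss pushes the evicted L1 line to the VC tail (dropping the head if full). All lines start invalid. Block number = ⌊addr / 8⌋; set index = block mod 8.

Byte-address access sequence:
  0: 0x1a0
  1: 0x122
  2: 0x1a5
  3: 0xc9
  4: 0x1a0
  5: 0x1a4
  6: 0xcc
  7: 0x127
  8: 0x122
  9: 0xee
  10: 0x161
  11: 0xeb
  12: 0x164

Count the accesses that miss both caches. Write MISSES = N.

MISSES = 5

0: 0x1a0 (blk 52, set 4) → MISS  vc=[]
1: 0x122 (blk 36, set 4) → MISS  vc=[52]
2: 0x1a5 (blk 52, set 4) → VC-HIT  vc=[36]
3: 0xc9 (blk 25, set 1) → MISS  vc=[36]
4: 0x1a0 (blk 52, set 4) → L1-HIT  vc=[36]
5: 0x1a4 (blk 52, set 4) → L1-HIT  vc=[36]
6: 0xcc (blk 25, set 1) → L1-HIT  vc=[36]
7: 0x127 (blk 36, set 4) → VC-HIT  vc=[52]
8: 0x122 (blk 36, set 4) → L1-HIT  vc=[52]
9: 0xee (blk 29, set 5) → MISS  vc=[52]
10: 0x161 (blk 44, set 4) → MISS  vc=[52, 36]
11: 0xeb (blk 29, set 5) → L1-HIT  vc=[52, 36]
12: 0x164 (blk 44, set 4) → L1-HIT  vc=[52, 36]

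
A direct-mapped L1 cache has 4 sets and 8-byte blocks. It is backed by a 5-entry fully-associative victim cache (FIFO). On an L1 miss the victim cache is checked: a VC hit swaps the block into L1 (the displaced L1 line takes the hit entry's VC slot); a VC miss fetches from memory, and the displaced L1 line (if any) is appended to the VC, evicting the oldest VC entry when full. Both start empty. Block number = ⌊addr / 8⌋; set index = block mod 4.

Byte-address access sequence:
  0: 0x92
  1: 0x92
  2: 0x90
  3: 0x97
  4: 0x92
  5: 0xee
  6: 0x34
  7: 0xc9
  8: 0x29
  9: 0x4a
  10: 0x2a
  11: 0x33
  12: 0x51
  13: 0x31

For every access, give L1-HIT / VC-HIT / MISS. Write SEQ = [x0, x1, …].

0: 0x92 (blk 18, set 2) → MISS  vc=[]
1: 0x92 (blk 18, set 2) → L1-HIT  vc=[]
2: 0x90 (blk 18, set 2) → L1-HIT  vc=[]
3: 0x97 (blk 18, set 2) → L1-HIT  vc=[]
4: 0x92 (blk 18, set 2) → L1-HIT  vc=[]
5: 0xee (blk 29, set 1) → MISS  vc=[]
6: 0x34 (blk 6, set 2) → MISS  vc=[18]
7: 0xc9 (blk 25, set 1) → MISS  vc=[18, 29]
8: 0x29 (blk 5, set 1) → MISS  vc=[18, 29, 25]
9: 0x4a (blk 9, set 1) → MISS  vc=[18, 29, 25, 5]
10: 0x2a (blk 5, set 1) → VC-HIT  vc=[18, 29, 25, 9]
11: 0x33 (blk 6, set 2) → L1-HIT  vc=[18, 29, 25, 9]
12: 0x51 (blk 10, set 2) → MISS  vc=[18, 29, 25, 9, 6]
13: 0x31 (blk 6, set 2) → VC-HIT  vc=[18, 29, 25, 9, 10]

SEQ = [MISS, L1-HIT, L1-HIT, L1-HIT, L1-HIT, MISS, MISS, MISS, MISS, MISS, VC-HIT, L1-HIT, MISS, VC-HIT]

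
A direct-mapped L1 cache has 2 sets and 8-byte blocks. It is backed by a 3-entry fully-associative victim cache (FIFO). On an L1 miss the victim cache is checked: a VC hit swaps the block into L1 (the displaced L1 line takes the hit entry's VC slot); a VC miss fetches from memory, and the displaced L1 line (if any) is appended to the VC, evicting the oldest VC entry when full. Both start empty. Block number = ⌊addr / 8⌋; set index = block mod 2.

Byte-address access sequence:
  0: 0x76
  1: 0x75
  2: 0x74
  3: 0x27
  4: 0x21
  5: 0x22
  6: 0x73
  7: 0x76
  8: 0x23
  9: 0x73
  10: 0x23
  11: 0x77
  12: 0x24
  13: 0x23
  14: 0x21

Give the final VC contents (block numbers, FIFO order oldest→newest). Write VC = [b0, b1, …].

VC = [14]

  [0] addr=0x76 blk=14 s=0: MISS | VC []
  [1] addr=0x75 blk=14 s=0: L1-HIT | VC []
  [2] addr=0x74 blk=14 s=0: L1-HIT | VC []
  [3] addr=0x27 blk=4 s=0: MISS | VC [14]
  [4] addr=0x21 blk=4 s=0: L1-HIT | VC [14]
  [5] addr=0x22 blk=4 s=0: L1-HIT | VC [14]
  [6] addr=0x73 blk=14 s=0: VC-HIT | VC [4]
  [7] addr=0x76 blk=14 s=0: L1-HIT | VC [4]
  [8] addr=0x23 blk=4 s=0: VC-HIT | VC [14]
  [9] addr=0x73 blk=14 s=0: VC-HIT | VC [4]
  [10] addr=0x23 blk=4 s=0: VC-HIT | VC [14]
  [11] addr=0x77 blk=14 s=0: VC-HIT | VC [4]
  [12] addr=0x24 blk=4 s=0: VC-HIT | VC [14]
  [13] addr=0x23 blk=4 s=0: L1-HIT | VC [14]
  [14] addr=0x21 blk=4 s=0: L1-HIT | VC [14]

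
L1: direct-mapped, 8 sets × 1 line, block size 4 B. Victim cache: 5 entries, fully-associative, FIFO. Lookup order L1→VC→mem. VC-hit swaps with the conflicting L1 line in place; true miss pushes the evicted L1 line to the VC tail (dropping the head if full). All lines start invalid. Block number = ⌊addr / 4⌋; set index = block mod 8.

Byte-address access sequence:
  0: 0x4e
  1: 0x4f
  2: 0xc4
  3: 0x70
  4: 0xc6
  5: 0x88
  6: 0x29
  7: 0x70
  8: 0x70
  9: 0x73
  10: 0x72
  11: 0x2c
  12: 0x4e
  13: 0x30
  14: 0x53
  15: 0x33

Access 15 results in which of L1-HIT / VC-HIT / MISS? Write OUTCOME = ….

OUTCOME = VC-HIT

0: 0x4e (blk 19, set 3) → MISS  vc=[]
1: 0x4f (blk 19, set 3) → L1-HIT  vc=[]
2: 0xc4 (blk 49, set 1) → MISS  vc=[]
3: 0x70 (blk 28, set 4) → MISS  vc=[]
4: 0xc6 (blk 49, set 1) → L1-HIT  vc=[]
5: 0x88 (blk 34, set 2) → MISS  vc=[]
6: 0x29 (blk 10, set 2) → MISS  vc=[34]
7: 0x70 (blk 28, set 4) → L1-HIT  vc=[34]
8: 0x70 (blk 28, set 4) → L1-HIT  vc=[34]
9: 0x73 (blk 28, set 4) → L1-HIT  vc=[34]
10: 0x72 (blk 28, set 4) → L1-HIT  vc=[34]
11: 0x2c (blk 11, set 3) → MISS  vc=[34, 19]
12: 0x4e (blk 19, set 3) → VC-HIT  vc=[34, 11]
13: 0x30 (blk 12, set 4) → MISS  vc=[34, 11, 28]
14: 0x53 (blk 20, set 4) → MISS  vc=[34, 11, 28, 12]
15: 0x33 (blk 12, set 4) → VC-HIT  vc=[34, 11, 28, 20]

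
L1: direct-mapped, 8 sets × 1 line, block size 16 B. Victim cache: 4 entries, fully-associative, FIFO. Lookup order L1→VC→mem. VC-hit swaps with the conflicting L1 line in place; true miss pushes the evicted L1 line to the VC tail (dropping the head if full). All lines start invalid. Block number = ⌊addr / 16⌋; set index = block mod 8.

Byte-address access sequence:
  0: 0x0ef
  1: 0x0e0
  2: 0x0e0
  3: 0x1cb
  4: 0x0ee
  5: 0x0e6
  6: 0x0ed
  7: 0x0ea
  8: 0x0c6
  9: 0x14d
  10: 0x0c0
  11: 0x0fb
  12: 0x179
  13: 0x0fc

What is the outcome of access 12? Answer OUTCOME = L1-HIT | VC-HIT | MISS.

OUTCOME = MISS

  [0] addr=0xef blk=14 s=6: MISS | VC []
  [1] addr=0xe0 blk=14 s=6: L1-HIT | VC []
  [2] addr=0xe0 blk=14 s=6: L1-HIT | VC []
  [3] addr=0x1cb blk=28 s=4: MISS | VC []
  [4] addr=0xee blk=14 s=6: L1-HIT | VC []
  [5] addr=0xe6 blk=14 s=6: L1-HIT | VC []
  [6] addr=0xed blk=14 s=6: L1-HIT | VC []
  [7] addr=0xea blk=14 s=6: L1-HIT | VC []
  [8] addr=0xc6 blk=12 s=4: MISS | VC [28]
  [9] addr=0x14d blk=20 s=4: MISS | VC [28, 12]
  [10] addr=0xc0 blk=12 s=4: VC-HIT | VC [28, 20]
  [11] addr=0xfb blk=15 s=7: MISS | VC [28, 20]
  [12] addr=0x179 blk=23 s=7: MISS | VC [28, 20, 15]
  [13] addr=0xfc blk=15 s=7: VC-HIT | VC [28, 20, 23]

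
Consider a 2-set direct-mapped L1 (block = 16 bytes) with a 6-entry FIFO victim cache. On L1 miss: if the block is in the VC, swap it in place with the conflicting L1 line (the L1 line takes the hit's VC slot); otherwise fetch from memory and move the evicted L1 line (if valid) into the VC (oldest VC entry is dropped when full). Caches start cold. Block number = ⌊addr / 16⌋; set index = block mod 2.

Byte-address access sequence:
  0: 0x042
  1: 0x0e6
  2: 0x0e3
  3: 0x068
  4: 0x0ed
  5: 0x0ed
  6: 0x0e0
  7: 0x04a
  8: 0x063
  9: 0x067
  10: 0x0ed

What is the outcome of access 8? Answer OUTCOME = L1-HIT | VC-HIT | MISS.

OUTCOME = VC-HIT

#0 0x42→b4/s0 MISS; vc=[]
#1 0xe6→b14/s0 MISS; vc=[4]
#2 0xe3→b14/s0 L1-HIT; vc=[4]
#3 0x68→b6/s0 MISS; vc=[4,14]
#4 0xed→b14/s0 VC-HIT; vc=[4,6]
#5 0xed→b14/s0 L1-HIT; vc=[4,6]
#6 0xe0→b14/s0 L1-HIT; vc=[4,6]
#7 0x4a→b4/s0 VC-HIT; vc=[14,6]
#8 0x63→b6/s0 VC-HIT; vc=[14,4]
#9 0x67→b6/s0 L1-HIT; vc=[14,4]
#10 0xed→b14/s0 VC-HIT; vc=[6,4]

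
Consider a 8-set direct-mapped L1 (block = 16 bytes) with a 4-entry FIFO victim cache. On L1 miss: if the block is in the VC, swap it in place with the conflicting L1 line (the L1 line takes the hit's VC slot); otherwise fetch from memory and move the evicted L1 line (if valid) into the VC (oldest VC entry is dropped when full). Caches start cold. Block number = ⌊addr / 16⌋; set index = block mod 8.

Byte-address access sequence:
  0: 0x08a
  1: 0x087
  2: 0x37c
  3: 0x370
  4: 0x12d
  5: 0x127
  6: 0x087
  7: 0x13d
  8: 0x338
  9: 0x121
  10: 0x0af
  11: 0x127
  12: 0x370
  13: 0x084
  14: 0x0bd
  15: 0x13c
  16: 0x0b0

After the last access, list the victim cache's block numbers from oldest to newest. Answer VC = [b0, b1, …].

#0 0x8a→b8/s0 MISS; vc=[]
#1 0x87→b8/s0 L1-HIT; vc=[]
#2 0x37c→b55/s7 MISS; vc=[]
#3 0x370→b55/s7 L1-HIT; vc=[]
#4 0x12d→b18/s2 MISS; vc=[]
#5 0x127→b18/s2 L1-HIT; vc=[]
#6 0x87→b8/s0 L1-HIT; vc=[]
#7 0x13d→b19/s3 MISS; vc=[]
#8 0x338→b51/s3 MISS; vc=[19]
#9 0x121→b18/s2 L1-HIT; vc=[19]
#10 0xaf→b10/s2 MISS; vc=[19,18]
#11 0x127→b18/s2 VC-HIT; vc=[19,10]
#12 0x370→b55/s7 L1-HIT; vc=[19,10]
#13 0x84→b8/s0 L1-HIT; vc=[19,10]
#14 0xbd→b11/s3 MISS; vc=[19,10,51]
#15 0x13c→b19/s3 VC-HIT; vc=[11,10,51]
#16 0xb0→b11/s3 VC-HIT; vc=[19,10,51]

VC = [19, 10, 51]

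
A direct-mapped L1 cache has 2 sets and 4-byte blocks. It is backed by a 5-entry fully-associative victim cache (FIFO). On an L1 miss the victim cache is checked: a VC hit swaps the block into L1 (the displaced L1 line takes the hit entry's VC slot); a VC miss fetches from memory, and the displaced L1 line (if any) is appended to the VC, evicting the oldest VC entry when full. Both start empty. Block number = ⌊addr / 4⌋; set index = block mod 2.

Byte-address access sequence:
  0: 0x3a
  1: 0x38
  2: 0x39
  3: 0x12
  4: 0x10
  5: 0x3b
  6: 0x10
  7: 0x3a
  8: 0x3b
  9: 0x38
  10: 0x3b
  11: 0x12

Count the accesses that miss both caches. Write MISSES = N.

MISSES = 2

  [0] addr=0x3a blk=14 s=0: MISS | VC []
  [1] addr=0x38 blk=14 s=0: L1-HIT | VC []
  [2] addr=0x39 blk=14 s=0: L1-HIT | VC []
  [3] addr=0x12 blk=4 s=0: MISS | VC [14]
  [4] addr=0x10 blk=4 s=0: L1-HIT | VC [14]
  [5] addr=0x3b blk=14 s=0: VC-HIT | VC [4]
  [6] addr=0x10 blk=4 s=0: VC-HIT | VC [14]
  [7] addr=0x3a blk=14 s=0: VC-HIT | VC [4]
  [8] addr=0x3b blk=14 s=0: L1-HIT | VC [4]
  [9] addr=0x38 blk=14 s=0: L1-HIT | VC [4]
  [10] addr=0x3b blk=14 s=0: L1-HIT | VC [4]
  [11] addr=0x12 blk=4 s=0: VC-HIT | VC [14]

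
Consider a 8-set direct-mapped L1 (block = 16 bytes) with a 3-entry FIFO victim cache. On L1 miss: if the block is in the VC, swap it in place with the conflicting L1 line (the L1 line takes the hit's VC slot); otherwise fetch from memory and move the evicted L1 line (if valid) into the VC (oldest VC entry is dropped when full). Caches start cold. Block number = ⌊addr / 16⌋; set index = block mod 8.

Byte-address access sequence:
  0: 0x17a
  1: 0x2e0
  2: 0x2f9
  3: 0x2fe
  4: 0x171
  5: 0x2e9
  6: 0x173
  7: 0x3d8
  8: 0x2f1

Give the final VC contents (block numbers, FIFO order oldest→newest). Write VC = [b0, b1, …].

  [0] addr=0x17a blk=23 s=7: MISS | VC []
  [1] addr=0x2e0 blk=46 s=6: MISS | VC []
  [2] addr=0x2f9 blk=47 s=7: MISS | VC [23]
  [3] addr=0x2fe blk=47 s=7: L1-HIT | VC [23]
  [4] addr=0x171 blk=23 s=7: VC-HIT | VC [47]
  [5] addr=0x2e9 blk=46 s=6: L1-HIT | VC [47]
  [6] addr=0x173 blk=23 s=7: L1-HIT | VC [47]
  [7] addr=0x3d8 blk=61 s=5: MISS | VC [47]
  [8] addr=0x2f1 blk=47 s=7: VC-HIT | VC [23]

VC = [23]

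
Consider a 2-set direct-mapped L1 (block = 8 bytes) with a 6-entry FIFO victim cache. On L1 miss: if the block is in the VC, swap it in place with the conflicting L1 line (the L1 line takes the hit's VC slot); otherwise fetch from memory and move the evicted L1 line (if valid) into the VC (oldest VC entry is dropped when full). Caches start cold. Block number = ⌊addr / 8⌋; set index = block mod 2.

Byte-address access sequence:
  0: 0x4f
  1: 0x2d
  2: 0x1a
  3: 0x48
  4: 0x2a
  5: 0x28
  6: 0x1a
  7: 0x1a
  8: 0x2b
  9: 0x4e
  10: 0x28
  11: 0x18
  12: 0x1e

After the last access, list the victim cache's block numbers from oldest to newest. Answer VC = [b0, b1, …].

  [0] addr=0x4f blk=9 s=1: MISS | VC []
  [1] addr=0x2d blk=5 s=1: MISS | VC [9]
  [2] addr=0x1a blk=3 s=1: MISS | VC [9, 5]
  [3] addr=0x48 blk=9 s=1: VC-HIT | VC [3, 5]
  [4] addr=0x2a blk=5 s=1: VC-HIT | VC [3, 9]
  [5] addr=0x28 blk=5 s=1: L1-HIT | VC [3, 9]
  [6] addr=0x1a blk=3 s=1: VC-HIT | VC [5, 9]
  [7] addr=0x1a blk=3 s=1: L1-HIT | VC [5, 9]
  [8] addr=0x2b blk=5 s=1: VC-HIT | VC [3, 9]
  [9] addr=0x4e blk=9 s=1: VC-HIT | VC [3, 5]
  [10] addr=0x28 blk=5 s=1: VC-HIT | VC [3, 9]
  [11] addr=0x18 blk=3 s=1: VC-HIT | VC [5, 9]
  [12] addr=0x1e blk=3 s=1: L1-HIT | VC [5, 9]

VC = [5, 9]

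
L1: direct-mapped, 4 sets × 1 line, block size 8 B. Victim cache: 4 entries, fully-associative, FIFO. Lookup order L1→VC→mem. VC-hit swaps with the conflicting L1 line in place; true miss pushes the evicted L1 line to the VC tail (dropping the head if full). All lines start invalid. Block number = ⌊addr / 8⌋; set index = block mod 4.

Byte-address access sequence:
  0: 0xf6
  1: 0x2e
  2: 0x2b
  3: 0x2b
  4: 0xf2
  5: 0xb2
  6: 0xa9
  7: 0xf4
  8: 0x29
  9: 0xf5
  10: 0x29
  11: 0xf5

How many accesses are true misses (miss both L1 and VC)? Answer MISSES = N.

MISSES = 4

0: 0xf6 (blk 30, set 2) → MISS  vc=[]
1: 0x2e (blk 5, set 1) → MISS  vc=[]
2: 0x2b (blk 5, set 1) → L1-HIT  vc=[]
3: 0x2b (blk 5, set 1) → L1-HIT  vc=[]
4: 0xf2 (blk 30, set 2) → L1-HIT  vc=[]
5: 0xb2 (blk 22, set 2) → MISS  vc=[30]
6: 0xa9 (blk 21, set 1) → MISS  vc=[30, 5]
7: 0xf4 (blk 30, set 2) → VC-HIT  vc=[22, 5]
8: 0x29 (blk 5, set 1) → VC-HIT  vc=[22, 21]
9: 0xf5 (blk 30, set 2) → L1-HIT  vc=[22, 21]
10: 0x29 (blk 5, set 1) → L1-HIT  vc=[22, 21]
11: 0xf5 (blk 30, set 2) → L1-HIT  vc=[22, 21]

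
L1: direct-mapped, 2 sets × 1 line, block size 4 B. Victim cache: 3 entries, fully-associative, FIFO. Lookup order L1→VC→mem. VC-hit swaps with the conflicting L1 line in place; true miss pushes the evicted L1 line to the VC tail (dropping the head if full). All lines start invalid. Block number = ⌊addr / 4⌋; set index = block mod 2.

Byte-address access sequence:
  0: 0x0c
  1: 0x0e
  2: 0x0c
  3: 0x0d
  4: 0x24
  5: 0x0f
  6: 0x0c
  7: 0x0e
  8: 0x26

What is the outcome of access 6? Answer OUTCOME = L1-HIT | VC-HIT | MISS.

OUTCOME = L1-HIT

#0 0xc→b3/s1 MISS; vc=[]
#1 0xe→b3/s1 L1-HIT; vc=[]
#2 0xc→b3/s1 L1-HIT; vc=[]
#3 0xd→b3/s1 L1-HIT; vc=[]
#4 0x24→b9/s1 MISS; vc=[3]
#5 0xf→b3/s1 VC-HIT; vc=[9]
#6 0xc→b3/s1 L1-HIT; vc=[9]
#7 0xe→b3/s1 L1-HIT; vc=[9]
#8 0x26→b9/s1 VC-HIT; vc=[3]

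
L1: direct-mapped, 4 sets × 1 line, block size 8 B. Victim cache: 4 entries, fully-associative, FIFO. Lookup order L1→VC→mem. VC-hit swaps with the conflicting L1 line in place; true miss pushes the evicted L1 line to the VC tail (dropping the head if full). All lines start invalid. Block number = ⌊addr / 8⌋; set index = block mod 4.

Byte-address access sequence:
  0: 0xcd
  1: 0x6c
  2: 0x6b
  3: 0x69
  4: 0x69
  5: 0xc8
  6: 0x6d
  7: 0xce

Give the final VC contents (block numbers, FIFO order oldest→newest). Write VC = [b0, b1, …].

#0 0xcd→b25/s1 MISS; vc=[]
#1 0x6c→b13/s1 MISS; vc=[25]
#2 0x6b→b13/s1 L1-HIT; vc=[25]
#3 0x69→b13/s1 L1-HIT; vc=[25]
#4 0x69→b13/s1 L1-HIT; vc=[25]
#5 0xc8→b25/s1 VC-HIT; vc=[13]
#6 0x6d→b13/s1 VC-HIT; vc=[25]
#7 0xce→b25/s1 VC-HIT; vc=[13]

VC = [13]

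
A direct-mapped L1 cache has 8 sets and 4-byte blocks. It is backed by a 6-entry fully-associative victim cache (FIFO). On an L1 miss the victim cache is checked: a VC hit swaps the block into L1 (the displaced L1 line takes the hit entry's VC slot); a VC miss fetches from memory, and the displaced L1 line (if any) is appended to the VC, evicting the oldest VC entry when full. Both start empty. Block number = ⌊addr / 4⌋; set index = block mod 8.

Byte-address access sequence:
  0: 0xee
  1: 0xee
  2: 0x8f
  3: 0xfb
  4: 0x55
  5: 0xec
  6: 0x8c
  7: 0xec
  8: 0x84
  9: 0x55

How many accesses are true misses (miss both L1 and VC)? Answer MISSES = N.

MISSES = 5

#0 0xee→b59/s3 MISS; vc=[]
#1 0xee→b59/s3 L1-HIT; vc=[]
#2 0x8f→b35/s3 MISS; vc=[59]
#3 0xfb→b62/s6 MISS; vc=[59]
#4 0x55→b21/s5 MISS; vc=[59]
#5 0xec→b59/s3 VC-HIT; vc=[35]
#6 0x8c→b35/s3 VC-HIT; vc=[59]
#7 0xec→b59/s3 VC-HIT; vc=[35]
#8 0x84→b33/s1 MISS; vc=[35]
#9 0x55→b21/s5 L1-HIT; vc=[35]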